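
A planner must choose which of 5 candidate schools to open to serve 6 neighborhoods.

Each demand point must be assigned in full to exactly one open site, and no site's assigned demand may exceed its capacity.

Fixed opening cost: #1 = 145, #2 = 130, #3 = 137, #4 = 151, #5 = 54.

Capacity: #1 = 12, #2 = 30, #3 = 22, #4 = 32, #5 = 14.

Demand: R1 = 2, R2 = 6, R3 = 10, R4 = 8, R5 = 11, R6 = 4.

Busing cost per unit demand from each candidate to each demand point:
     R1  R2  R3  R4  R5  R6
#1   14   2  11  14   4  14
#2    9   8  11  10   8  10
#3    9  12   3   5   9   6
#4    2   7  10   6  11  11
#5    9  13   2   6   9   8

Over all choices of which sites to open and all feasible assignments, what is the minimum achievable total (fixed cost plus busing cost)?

Open {#2, #5}; cheapest assignment that respects the capacities:
  #2 (cap 30, load 27): R1, R2, R4, R5 — cost 2×9 + 6×8 + 8×10 + 11×8 = 234
  #5 (cap 14, load 14): R3, R6 — cost 10×2 + 4×8 = 52
  Shipping 286, fixed 184 → total 470.
  Any other capacity-feasible assignment to {#2, #5} ships for at least 286.
Compare {#4, #5}: its best feasible assignment gives total 472.
Compare {#2, #3}: its best feasible assignment gives total 515.
Every other set of open sites that can feasibly serve all demand totals ≥ 472 even under its best assignment. Minimum: 470.

470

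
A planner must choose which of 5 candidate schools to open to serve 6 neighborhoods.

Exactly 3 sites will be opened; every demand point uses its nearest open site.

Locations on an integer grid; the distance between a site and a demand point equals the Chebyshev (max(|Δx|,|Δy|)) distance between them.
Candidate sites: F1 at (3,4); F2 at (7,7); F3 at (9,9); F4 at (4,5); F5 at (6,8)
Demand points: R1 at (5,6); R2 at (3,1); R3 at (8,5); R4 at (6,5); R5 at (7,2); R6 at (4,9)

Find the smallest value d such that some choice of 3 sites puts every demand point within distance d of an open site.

3

Open {F1, F2, F4}.
  Farthest demand point is R2 at distance 3 (to F1); all others are ≤ 3.
With {F1, F4, F5} the worst case is 3.
With {F1, F2, F3} the worst case is 4.
No size-3 selection achieves below 3.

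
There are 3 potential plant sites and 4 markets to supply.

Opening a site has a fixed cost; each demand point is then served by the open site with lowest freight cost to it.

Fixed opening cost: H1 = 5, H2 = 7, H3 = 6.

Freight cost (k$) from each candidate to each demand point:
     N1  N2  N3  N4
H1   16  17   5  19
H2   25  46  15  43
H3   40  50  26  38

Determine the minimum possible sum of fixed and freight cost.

62

Open {H1}: assign each demand point to its cheapest open site.
  N1→H1 16, N2→H1 17, N3→H1 5, N4→H1 19
  freight cost 57, fixed 5 → total 62.
Compare {H1, H3}: freight cost 57 + fixed 11 = 68.
Compare {H1, H2}: freight cost 57 + fixed 12 = 69.
Compare {H1, H2, H3}: freight cost 57 + fixed 18 = 75.
All other subsets cost ≥ 68. Minimum total cost: 62.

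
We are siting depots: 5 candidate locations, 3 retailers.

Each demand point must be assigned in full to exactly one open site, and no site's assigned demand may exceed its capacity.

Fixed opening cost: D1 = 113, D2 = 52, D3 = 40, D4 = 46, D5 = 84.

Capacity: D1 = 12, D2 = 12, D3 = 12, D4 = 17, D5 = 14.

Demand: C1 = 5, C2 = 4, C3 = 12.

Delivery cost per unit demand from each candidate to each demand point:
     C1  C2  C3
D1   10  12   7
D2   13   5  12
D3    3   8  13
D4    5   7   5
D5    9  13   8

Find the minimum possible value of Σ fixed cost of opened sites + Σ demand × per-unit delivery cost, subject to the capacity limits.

Open {D3, D4}; cheapest assignment that respects the capacities:
  D3 (cap 12, load 5): C1 — cost 5×3 = 15
  D4 (cap 17, load 16): C2, C3 — cost 4×7 + 12×5 = 88
  Shipping 103, fixed 86 → total 189.
  Any other capacity-feasible assignment to {D3, D4} ships for at least 103.
Compare {D2, D4}: its best feasible assignment gives total 203.
Compare {D2, D3, D4}: its best feasible assignment gives total 233.
Every other set of open sites that can feasibly serve all demand totals ≥ 203 even under its best assignment. Minimum: 189.

189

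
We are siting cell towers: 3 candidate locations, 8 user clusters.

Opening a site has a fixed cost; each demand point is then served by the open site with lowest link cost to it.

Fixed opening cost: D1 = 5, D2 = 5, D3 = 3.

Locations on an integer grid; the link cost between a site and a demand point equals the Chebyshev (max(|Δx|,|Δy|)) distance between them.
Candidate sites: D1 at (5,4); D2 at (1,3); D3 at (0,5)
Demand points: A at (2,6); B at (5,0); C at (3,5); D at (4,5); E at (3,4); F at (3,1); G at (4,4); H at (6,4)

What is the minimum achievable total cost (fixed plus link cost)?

Open {D1}: assign each demand point to its cheapest open site.
  A→D1 3, B→D1 4, C→D1 2, D→D1 1, E→D1 2, F→D1 3, G→D1 1, H→D1 1
  link cost 17, fixed 5 → total 22.
Compare {D1, D3}: link cost 16 + fixed 8 = 24.
Compare {D1, D2}: link cost 16 + fixed 10 = 26.
Compare {D1, D2, D3}: link cost 15 + fixed 13 = 28.
All other subsets cost ≥ 24. Minimum total cost: 22.

22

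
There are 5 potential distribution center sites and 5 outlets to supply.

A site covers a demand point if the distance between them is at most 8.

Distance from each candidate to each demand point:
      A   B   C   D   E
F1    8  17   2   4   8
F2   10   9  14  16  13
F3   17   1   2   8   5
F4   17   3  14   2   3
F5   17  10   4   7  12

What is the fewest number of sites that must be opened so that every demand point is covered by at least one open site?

2

Coverage sets (demand points within 8 of each site):
  F1: {A, C, D, E}
  F2: {}
  F3: {B, C, D, E}
  F4: {B, D, E}
  F5: {C, D}
No single site covers all 5 demand points.
But {F1, F3} covers everything, so the minimum is 2.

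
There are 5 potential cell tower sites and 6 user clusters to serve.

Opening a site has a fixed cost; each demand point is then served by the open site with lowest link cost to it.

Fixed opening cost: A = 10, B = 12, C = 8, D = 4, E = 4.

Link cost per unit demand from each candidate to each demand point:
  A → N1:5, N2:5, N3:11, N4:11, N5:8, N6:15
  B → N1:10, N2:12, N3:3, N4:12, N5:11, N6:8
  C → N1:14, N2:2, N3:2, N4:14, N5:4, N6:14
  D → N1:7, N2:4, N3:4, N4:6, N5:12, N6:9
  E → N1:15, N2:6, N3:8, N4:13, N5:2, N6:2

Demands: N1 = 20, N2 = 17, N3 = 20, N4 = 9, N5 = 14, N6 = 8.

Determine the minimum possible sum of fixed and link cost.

298

Open {A, C, D, E}: assign each demand point to its cheapest open site.
  N1→A 20×5=100, N2→C 17×2=34, N3→C 20×2=40, N4→D 9×6=54, N5→E 14×2=28, N6→E 8×2=16
  link cost 272, fixed 26 → total 298.
Compare {A, B, C, D, E}: link cost 272 + fixed 38 = 310.
Compare {C, D, E}: link cost 312 + fixed 16 = 328.
Compare {A, C, E}: link cost 317 + fixed 22 = 339.
All other subsets cost ≥ 310. Minimum total cost: 298.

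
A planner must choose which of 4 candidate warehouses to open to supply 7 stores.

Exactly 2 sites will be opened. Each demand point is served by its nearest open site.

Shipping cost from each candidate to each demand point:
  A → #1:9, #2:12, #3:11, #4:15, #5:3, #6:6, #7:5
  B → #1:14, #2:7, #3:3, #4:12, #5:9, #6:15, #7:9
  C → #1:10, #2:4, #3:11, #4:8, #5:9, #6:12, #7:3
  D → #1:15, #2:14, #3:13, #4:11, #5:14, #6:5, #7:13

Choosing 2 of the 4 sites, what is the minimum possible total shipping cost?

44

Open {A, C}.
  #1→A 9, #2→C 4, #3→A 11, #4→C 8, #5→A 3, #6→A 6, #7→C 3  ⇒ total 44.
Compare {A, B}: total 45.
Compare {B, C}: total 49.
No size-2 selection does better; minimum is 44.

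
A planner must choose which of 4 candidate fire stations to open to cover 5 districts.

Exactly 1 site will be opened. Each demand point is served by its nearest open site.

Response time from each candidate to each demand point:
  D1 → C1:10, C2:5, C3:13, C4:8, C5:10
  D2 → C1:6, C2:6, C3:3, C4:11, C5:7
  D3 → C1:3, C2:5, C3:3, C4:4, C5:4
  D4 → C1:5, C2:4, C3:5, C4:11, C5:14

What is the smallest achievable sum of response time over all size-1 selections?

Open {D3}.
  C1→D3 3, C2→D3 5, C3→D3 3, C4→D3 4, C5→D3 4  ⇒ total 19.
Compare {D2}: total 33.
Compare {D4}: total 39.
No size-1 selection does better; minimum is 19.

19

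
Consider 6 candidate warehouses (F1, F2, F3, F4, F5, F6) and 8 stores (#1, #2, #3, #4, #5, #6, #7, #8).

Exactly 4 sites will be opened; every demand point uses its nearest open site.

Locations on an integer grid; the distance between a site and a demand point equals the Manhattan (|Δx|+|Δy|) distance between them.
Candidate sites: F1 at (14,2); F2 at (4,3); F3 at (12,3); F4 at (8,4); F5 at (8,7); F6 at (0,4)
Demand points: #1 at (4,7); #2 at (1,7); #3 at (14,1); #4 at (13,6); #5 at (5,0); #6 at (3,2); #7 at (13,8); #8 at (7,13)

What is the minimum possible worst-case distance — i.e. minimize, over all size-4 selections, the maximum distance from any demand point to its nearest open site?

7

Open {F1, F2, F3, F5}.
  Farthest demand point is #2 at distance 7 (to F2); all others are ≤ 7.
With {F1, F2, F4, F5} the worst case is 7.
With {F1, F2, F5, F6} the worst case is 7.
No size-4 selection achieves below 7.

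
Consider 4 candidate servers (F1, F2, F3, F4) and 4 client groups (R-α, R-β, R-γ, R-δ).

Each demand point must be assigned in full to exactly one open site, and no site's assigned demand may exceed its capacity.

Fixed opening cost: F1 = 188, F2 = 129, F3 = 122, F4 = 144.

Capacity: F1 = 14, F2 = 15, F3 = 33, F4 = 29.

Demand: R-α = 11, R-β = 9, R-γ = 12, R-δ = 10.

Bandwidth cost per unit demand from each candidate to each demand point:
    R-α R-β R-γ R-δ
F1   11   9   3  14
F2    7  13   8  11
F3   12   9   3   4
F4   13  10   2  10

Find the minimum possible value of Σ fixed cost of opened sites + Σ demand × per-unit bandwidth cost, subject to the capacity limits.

485

Open {F2, F3}; cheapest assignment that respects the capacities:
  F2 (cap 15, load 11): R-α — cost 11×7 = 77
  F3 (cap 33, load 31): R-β, R-γ, R-δ — cost 9×9 + 12×3 + 10×4 = 157
  Shipping 234, fixed 251 → total 485.
  Any other capacity-feasible assignment to {F2, F3} ships for at least 234.
Compare {F3, F4}: its best feasible assignment gives total 543.
Compare {F1, F3}: its best feasible assignment gives total 588.
Every other set of open sites that can feasibly serve all demand totals ≥ 543 even under its best assignment. Minimum: 485.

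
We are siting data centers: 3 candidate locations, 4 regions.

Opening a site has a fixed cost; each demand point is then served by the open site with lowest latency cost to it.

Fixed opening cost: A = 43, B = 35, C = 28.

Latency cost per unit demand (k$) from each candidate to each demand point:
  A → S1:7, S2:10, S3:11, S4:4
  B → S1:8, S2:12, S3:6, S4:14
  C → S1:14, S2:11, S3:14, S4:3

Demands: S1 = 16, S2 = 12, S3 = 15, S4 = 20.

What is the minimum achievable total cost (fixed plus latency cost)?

Open {B, C}: assign each demand point to its cheapest open site.
  S1→B 16×8=128, S2→C 12×11=132, S3→B 15×6=90, S4→C 20×3=60
  latency cost 410, fixed 63 → total 473.
Compare {A, B}: latency cost 402 + fixed 78 = 480.
Compare {A, B, C}: latency cost 382 + fixed 106 = 488.
Compare {A}: latency cost 477 + fixed 43 = 520.
All other subsets cost ≥ 480. Minimum total cost: 473.

473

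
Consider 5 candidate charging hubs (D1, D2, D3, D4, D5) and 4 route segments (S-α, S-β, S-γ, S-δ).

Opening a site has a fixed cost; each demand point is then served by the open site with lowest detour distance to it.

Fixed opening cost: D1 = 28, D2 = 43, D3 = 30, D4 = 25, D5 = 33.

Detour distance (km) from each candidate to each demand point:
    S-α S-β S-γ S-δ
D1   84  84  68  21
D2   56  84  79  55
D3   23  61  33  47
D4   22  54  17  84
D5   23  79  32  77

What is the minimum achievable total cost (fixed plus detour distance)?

167

Open {D1, D4}: assign each demand point to its cheapest open site.
  S-α→D4 22, S-β→D4 54, S-γ→D4 17, S-δ→D1 21
  detour distance 114, fixed 53 → total 167.
Compare {D3}: detour distance 164 + fixed 30 = 194.
Compare {D3, D4}: detour distance 140 + fixed 55 = 195.
Compare {D1, D3}: detour distance 138 + fixed 58 = 196.
All other subsets cost ≥ 194. Minimum total cost: 167.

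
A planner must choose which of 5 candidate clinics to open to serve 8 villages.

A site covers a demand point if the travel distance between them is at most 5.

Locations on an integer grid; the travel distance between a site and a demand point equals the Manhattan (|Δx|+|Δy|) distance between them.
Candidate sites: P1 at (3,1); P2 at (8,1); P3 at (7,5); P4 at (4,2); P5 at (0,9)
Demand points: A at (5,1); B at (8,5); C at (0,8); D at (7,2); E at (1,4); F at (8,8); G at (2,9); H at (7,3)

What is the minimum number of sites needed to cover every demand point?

3

Coverage sets (demand points within 5 of each site):
  P1: {A, D, E}
  P2: {A, B, D, H}
  P3: {B, D, F, H}
  P4: {A, D, E, H}
  P5: {C, G}
No 2 sites suffice: every size-2 union leaves at least one demand point uncovered.
But {P1, P3, P5} covers everything, so the minimum is 3.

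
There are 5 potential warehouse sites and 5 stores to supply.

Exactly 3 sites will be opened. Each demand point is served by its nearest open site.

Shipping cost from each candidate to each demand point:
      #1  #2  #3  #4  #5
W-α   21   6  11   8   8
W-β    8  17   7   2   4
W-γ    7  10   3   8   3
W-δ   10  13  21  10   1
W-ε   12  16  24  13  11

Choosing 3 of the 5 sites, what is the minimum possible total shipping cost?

Open {W-α, W-β, W-γ}.
  #1→W-γ 7, #2→W-α 6, #3→W-γ 3, #4→W-β 2, #5→W-γ 3  ⇒ total 21.
Compare {W-β, W-γ, W-δ}: total 23.
Compare {W-α, W-β, W-δ}: total 24.
No size-3 selection does better; minimum is 21.

21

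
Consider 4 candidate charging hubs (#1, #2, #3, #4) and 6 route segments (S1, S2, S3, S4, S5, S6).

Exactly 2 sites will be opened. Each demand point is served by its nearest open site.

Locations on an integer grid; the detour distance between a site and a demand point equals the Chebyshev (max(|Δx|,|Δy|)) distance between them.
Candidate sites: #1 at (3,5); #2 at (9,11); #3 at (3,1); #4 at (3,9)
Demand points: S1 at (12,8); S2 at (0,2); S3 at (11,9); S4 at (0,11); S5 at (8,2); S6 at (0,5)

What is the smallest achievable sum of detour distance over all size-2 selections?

Open {#1, #2}.
  S1→#2 3, S2→#1 3, S3→#2 2, S4→#1 6, S5→#1 5, S6→#1 3  ⇒ total 22.
Compare {#2, #3}: total 26.
Compare {#2, #4}: total 26.
No size-2 selection does better; minimum is 22.

22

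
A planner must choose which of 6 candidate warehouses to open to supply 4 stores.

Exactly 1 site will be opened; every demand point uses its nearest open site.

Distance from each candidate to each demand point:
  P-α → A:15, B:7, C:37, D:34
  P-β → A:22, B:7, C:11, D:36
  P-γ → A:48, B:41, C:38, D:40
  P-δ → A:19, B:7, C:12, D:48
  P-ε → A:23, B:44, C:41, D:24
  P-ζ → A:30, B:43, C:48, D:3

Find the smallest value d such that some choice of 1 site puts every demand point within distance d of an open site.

36

Open {P-β}.
  Farthest demand point is D at distance 36 (to P-β); all others are ≤ 36.
With {P-α} the worst case is 37.
With {P-ε} the worst case is 44.
No size-1 selection achieves below 36.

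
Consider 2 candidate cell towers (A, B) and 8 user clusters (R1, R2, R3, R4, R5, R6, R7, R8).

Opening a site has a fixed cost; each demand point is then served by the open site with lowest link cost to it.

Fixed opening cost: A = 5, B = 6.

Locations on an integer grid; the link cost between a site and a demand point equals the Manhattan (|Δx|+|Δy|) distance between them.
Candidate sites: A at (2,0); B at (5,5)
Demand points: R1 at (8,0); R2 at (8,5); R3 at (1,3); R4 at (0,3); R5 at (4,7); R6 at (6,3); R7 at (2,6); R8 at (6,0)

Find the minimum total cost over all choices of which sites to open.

43

Open {A, B}: assign each demand point to its cheapest open site.
  R1→A 6, R2→B 3, R3→A 4, R4→A 5, R5→B 3, R6→B 3, R7→B 4, R8→A 4
  link cost 32, fixed 11 → total 43.
Compare {B}: link cost 40 + fixed 6 = 46.
Compare {A}: link cost 52 + fixed 5 = 57.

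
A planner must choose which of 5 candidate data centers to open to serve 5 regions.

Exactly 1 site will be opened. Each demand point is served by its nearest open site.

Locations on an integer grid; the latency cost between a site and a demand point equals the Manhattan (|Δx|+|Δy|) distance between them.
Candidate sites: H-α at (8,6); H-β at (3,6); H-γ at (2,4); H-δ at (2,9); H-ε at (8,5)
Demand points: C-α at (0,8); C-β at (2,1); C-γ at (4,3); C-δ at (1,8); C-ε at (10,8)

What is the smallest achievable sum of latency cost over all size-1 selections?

Open {H-β}.
  C-α→H-β 5, C-β→H-β 6, C-γ→H-β 4, C-δ→H-β 4, C-ε→H-β 9  ⇒ total 28.
Compare {H-γ}: total 29.
Compare {H-δ}: total 30.
No size-1 selection does better; minimum is 28.

28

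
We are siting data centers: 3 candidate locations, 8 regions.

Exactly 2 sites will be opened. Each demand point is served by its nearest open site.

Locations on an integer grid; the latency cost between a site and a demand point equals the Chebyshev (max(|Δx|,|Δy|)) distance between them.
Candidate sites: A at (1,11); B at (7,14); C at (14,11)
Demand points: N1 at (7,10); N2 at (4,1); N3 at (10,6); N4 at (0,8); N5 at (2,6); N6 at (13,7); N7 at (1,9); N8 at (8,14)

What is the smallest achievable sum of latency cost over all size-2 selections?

Open {A, B}.
  N1→B 4, N2→A 10, N3→B 8, N4→A 3, N5→A 5, N6→B 7, N7→A 2, N8→B 1  ⇒ total 40.
Compare {A, C}: total 41.
Compare {B, C}: total 45.

40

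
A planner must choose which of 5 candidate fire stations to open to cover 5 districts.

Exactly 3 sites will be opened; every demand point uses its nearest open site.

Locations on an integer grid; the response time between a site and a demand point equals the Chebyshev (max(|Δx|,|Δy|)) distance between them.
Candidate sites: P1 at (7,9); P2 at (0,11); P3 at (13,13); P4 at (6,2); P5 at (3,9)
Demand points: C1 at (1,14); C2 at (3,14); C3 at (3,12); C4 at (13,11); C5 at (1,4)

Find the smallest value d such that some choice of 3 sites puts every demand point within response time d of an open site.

Open {P1, P3, P5}.
  Farthest demand point is C1 at response time 5 (to P5); all others are ≤ 5.
With {P2, P3, P4} the worst case is 5.
With {P2, P3, P5} the worst case is 5.
No size-3 selection achieves below 5.

5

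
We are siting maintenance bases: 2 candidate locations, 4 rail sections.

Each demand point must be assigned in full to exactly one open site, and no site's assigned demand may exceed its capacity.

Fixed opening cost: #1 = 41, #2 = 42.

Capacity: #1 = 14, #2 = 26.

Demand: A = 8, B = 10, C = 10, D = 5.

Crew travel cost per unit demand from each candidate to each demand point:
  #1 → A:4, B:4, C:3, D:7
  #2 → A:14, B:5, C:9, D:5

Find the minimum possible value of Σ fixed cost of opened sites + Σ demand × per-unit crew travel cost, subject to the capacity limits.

280

Open {#1, #2}; cheapest assignment that respects the capacities:
  #1 (cap 14, load 8): A — cost 8×4 = 32
  #2 (cap 26, load 25): B, C, D — cost 10×5 + 10×9 + 5×5 = 165
  Shipping 197, fixed 83 → total 280.
  Any other capacity-feasible assignment to {#1, #2} ships for at least 197.
Total demand is 33 and no other set of sites has combined capacity ≥ 33, so {#1, #2} is the only feasible choice of open sites. Minimum: 280.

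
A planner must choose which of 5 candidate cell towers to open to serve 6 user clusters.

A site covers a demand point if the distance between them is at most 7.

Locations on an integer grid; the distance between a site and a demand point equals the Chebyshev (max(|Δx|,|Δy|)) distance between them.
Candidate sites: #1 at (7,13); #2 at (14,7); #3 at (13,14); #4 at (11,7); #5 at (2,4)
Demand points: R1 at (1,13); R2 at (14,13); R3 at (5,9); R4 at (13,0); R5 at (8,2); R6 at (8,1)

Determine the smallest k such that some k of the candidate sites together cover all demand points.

Coverage sets (demand points within 7 of each site):
  #1: {R1, R2, R3}
  #2: {R2, R4, R5, R6}
  #3: {R2}
  #4: {R2, R3, R4, R5, R6}
  #5: {R3, R5, R6}
No single site covers all 6 demand points.
But {#1, #2} covers everything, so the minimum is 2.

2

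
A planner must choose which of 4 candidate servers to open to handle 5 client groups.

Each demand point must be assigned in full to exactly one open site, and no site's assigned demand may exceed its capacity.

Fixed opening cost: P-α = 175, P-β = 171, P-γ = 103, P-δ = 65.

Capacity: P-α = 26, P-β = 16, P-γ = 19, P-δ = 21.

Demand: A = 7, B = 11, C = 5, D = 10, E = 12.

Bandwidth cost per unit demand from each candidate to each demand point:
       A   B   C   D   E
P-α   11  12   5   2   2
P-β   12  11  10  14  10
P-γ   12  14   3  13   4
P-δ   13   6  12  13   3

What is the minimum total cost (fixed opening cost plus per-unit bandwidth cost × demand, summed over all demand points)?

544

Open {P-α, P-δ}; cheapest assignment that respects the capacities:
  P-α (cap 26, load 26): B, C, D — cost 11×12 + 5×5 + 10×2 = 177
  P-δ (cap 21, load 19): A, E — cost 7×13 + 12×3 = 127
  Shipping 304, fixed 240 → total 544.
  Any other capacity-feasible assignment to {P-α, P-δ} ships for at least 304.
Compare {P-α, P-γ, P-δ}: its best feasible assignment gives total 552.
Compare {P-α, P-γ}: its best feasible assignment gives total 587.
Every other set of open sites that can feasibly serve all demand totals ≥ 552 even under its best assignment. Minimum: 544.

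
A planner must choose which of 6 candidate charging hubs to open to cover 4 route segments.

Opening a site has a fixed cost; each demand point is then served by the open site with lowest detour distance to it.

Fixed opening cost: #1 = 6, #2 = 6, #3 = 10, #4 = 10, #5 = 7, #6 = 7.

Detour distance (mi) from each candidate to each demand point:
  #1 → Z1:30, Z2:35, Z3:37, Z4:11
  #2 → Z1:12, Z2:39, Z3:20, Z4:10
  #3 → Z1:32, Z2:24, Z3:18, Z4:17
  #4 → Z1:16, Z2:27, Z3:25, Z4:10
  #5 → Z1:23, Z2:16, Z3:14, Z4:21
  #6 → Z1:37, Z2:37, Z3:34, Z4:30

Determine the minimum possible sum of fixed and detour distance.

65

Open {#2, #5}: assign each demand point to its cheapest open site.
  Z1→#2 12, Z2→#5 16, Z3→#5 14, Z4→#2 10
  detour distance 52, fixed 13 → total 65.
Compare {#1, #2, #5}: detour distance 52 + fixed 19 = 71.
Compare {#2, #5, #6}: detour distance 52 + fixed 20 = 72.
Compare {#4, #5}: detour distance 56 + fixed 17 = 73.
All other subsets cost ≥ 71. Minimum total cost: 65.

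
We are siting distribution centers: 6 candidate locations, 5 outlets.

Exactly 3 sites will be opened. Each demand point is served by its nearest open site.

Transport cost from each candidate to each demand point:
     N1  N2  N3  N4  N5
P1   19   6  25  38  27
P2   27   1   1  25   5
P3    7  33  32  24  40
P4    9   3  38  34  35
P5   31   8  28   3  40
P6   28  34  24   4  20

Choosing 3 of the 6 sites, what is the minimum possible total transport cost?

17

Open {P2, P3, P5}.
  N1→P3 7, N2→P2 1, N3→P2 1, N4→P5 3, N5→P2 5  ⇒ total 17.
Compare {P2, P3, P6}: total 18.
Compare {P2, P4, P5}: total 19.
No size-3 selection does better; minimum is 17.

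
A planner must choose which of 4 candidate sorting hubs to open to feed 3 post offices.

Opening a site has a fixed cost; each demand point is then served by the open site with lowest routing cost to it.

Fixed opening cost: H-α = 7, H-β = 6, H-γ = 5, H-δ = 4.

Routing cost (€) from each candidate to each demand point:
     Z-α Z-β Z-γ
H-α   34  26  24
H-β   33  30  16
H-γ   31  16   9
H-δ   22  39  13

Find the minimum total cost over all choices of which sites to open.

56

Open {H-γ, H-δ}: assign each demand point to its cheapest open site.
  Z-α→H-δ 22, Z-β→H-γ 16, Z-γ→H-γ 9
  routing cost 47, fixed 9 → total 56.
Compare {H-γ}: routing cost 56 + fixed 5 = 61.
Compare {H-β, H-γ, H-δ}: routing cost 47 + fixed 15 = 62.
Compare {H-α, H-γ, H-δ}: routing cost 47 + fixed 16 = 63.
All other subsets cost ≥ 61. Minimum total cost: 56.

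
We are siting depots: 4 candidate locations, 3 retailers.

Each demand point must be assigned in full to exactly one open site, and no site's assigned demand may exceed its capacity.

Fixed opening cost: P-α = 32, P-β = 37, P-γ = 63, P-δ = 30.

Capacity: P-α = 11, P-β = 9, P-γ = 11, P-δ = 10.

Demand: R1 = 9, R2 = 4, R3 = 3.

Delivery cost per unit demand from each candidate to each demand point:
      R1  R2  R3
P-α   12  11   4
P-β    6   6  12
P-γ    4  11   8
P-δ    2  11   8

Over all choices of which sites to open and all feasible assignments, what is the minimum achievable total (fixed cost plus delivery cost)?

136

Open {P-α, P-δ}; cheapest assignment that respects the capacities:
  P-α (cap 11, load 7): R2, R3 — cost 4×11 + 3×4 = 56
  P-δ (cap 10, load 9): R1 — cost 9×2 = 18
  Shipping 74, fixed 62 → total 136.
  Any other capacity-feasible assignment to {P-α, P-δ} ships for at least 74.
Compare {P-β, P-δ}: its best feasible assignment gives total 145.
Compare {P-α, P-β, P-δ}: its best feasible assignment gives total 153.
Every other set of open sites that can feasibly serve all demand totals ≥ 145 even under its best assignment. Minimum: 136.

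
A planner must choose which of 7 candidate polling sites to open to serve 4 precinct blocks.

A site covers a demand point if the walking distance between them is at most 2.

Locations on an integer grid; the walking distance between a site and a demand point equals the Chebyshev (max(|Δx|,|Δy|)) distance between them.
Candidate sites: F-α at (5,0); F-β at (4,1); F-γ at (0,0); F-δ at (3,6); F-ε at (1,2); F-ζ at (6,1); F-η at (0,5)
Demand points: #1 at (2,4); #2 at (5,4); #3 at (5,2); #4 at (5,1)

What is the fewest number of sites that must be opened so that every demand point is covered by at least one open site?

2

Coverage sets (demand points within 2 of each site):
  F-α: {#3, #4}
  F-β: {#3, #4}
  F-γ: {}
  F-δ: {#1, #2}
  F-ε: {#1}
  F-ζ: {#3, #4}
  F-η: {#1}
No single site covers all 4 demand points.
But {F-α, F-δ} covers everything, so the minimum is 2.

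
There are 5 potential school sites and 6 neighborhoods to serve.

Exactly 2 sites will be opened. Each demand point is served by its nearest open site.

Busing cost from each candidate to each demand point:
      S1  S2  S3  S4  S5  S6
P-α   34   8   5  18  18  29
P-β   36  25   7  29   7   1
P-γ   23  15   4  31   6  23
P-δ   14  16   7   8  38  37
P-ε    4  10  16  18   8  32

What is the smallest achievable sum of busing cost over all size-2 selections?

47

Open {P-β, P-ε}.
  S1→P-ε 4, S2→P-ε 10, S3→P-β 7, S4→P-ε 18, S5→P-β 7, S6→P-β 1  ⇒ total 47.
Compare {P-β, P-δ}: total 53.
Compare {P-γ, P-ε}: total 65.
No size-2 selection does better; minimum is 47.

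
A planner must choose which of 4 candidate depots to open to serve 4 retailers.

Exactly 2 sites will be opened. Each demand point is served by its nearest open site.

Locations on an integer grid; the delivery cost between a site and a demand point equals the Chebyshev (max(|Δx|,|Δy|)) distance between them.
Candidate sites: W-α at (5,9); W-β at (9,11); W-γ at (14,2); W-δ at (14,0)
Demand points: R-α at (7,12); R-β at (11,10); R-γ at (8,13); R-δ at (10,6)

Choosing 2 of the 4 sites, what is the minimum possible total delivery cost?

10

Open {W-β, W-γ}.
  R-α→W-β 2, R-β→W-β 2, R-γ→W-β 2, R-δ→W-γ 4  ⇒ total 10.
Compare {W-α, W-β}: total 11.
Compare {W-β, W-δ}: total 11.
No size-2 selection does better; minimum is 10.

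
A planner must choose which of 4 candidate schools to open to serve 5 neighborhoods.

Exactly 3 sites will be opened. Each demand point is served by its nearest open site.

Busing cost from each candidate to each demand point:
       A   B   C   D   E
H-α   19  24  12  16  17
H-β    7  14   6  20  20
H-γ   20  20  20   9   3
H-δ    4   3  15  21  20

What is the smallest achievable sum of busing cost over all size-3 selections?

25

Open {H-β, H-γ, H-δ}.
  A→H-δ 4, B→H-δ 3, C→H-β 6, D→H-γ 9, E→H-γ 3  ⇒ total 25.
Compare {H-α, H-γ, H-δ}: total 31.
Compare {H-α, H-β, H-γ}: total 39.
No size-3 selection does better; minimum is 25.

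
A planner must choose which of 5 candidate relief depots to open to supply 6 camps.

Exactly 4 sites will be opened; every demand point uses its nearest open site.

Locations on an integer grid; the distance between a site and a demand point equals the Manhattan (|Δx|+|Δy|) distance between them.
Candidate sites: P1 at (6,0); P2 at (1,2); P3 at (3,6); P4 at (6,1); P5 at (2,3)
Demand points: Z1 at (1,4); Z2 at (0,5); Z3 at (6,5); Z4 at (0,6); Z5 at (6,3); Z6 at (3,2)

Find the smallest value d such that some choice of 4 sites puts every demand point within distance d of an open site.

Open {P1, P2, P3, P4}.
  Farthest demand point is Z2 at distance 4 (to P2); all others are ≤ 4.
With {P1, P2, P3, P5} the worst case is 4.
With {P1, P3, P4, P5} the worst case is 4.
No size-4 selection achieves below 4.

4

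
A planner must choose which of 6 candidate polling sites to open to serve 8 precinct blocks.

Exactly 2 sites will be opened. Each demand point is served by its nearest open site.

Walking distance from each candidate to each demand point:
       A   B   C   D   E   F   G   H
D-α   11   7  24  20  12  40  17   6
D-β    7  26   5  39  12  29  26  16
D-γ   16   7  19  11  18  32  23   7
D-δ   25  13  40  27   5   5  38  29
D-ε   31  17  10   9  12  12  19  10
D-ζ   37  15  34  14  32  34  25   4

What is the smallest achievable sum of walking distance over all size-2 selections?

84

Open {D-α, D-ε}.
  A→D-α 11, B→D-α 7, C→D-ε 10, D→D-ε 9, E→D-α 12, F→D-ε 12, G→D-α 17, H→D-α 6  ⇒ total 84.
Compare {D-β, D-ε}: total 91.
Compare {D-γ, D-ε}: total 92.
No size-2 selection does better; minimum is 84.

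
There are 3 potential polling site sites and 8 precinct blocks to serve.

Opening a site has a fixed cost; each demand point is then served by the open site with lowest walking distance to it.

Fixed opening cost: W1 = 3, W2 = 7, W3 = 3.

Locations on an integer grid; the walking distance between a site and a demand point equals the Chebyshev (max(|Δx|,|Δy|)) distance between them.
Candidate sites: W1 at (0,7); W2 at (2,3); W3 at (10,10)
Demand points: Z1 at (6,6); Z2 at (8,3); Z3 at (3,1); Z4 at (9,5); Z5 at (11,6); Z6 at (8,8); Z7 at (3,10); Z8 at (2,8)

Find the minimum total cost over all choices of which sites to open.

Open {W1, W3}: assign each demand point to its cheapest open site.
  Z1→W3 4, Z2→W3 7, Z3→W1 6, Z4→W3 5, Z5→W3 4, Z6→W3 2, Z7→W1 3, Z8→W1 2
  walking distance 33, fixed 6 → total 39.
Compare {W1, W2, W3}: walking distance 28 + fixed 13 = 41.
Compare {W2, W3}: walking distance 35 + fixed 10 = 45.
Compare {W3}: walking distance 46 + fixed 3 = 49.
All other subsets cost ≥ 41. Minimum total cost: 39.

39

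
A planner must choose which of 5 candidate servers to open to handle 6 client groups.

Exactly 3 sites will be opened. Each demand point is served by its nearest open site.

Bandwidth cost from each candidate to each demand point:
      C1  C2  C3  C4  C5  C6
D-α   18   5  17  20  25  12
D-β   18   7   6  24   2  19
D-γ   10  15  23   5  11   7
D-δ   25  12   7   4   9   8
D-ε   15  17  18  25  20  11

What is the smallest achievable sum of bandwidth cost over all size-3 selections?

Open {D-α, D-β, D-γ}.
  C1→D-γ 10, C2→D-α 5, C3→D-β 6, C4→D-γ 5, C5→D-β 2, C6→D-γ 7  ⇒ total 35.
Compare {D-β, D-γ, D-δ}: total 36.
Compare {D-β, D-γ, D-ε}: total 37.
No size-3 selection does better; minimum is 35.

35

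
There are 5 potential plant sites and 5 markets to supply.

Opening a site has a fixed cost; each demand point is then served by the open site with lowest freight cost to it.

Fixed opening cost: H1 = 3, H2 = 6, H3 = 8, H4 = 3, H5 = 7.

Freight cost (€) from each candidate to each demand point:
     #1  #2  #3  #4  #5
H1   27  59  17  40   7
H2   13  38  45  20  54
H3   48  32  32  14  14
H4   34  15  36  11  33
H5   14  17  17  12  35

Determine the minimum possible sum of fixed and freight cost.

Open {H1, H2, H4}: assign each demand point to its cheapest open site.
  #1→H2 13, #2→H4 15, #3→H1 17, #4→H4 11, #5→H1 7
  freight cost 63, fixed 12 → total 75.
Compare {H1, H5}: freight cost 67 + fixed 10 = 77.
Compare {H1, H4, H5}: freight cost 64 + fixed 13 = 77.
Compare {H1, H2, H5}: freight cost 66 + fixed 16 = 82.
All other subsets cost ≥ 77. Minimum total cost: 75.

75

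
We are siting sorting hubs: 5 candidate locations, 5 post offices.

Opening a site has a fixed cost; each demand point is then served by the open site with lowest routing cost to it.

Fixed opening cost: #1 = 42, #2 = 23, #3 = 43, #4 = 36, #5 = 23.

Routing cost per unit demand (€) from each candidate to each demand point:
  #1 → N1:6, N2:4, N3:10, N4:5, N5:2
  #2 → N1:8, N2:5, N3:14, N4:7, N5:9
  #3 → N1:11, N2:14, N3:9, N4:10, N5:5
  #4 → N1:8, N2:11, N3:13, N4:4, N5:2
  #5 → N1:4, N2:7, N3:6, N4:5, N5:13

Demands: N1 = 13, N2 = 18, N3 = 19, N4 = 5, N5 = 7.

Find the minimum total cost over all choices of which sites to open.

342

Open {#1, #5}: assign each demand point to its cheapest open site.
  N1→#5 13×4=52, N2→#1 18×4=72, N3→#5 19×6=114, N4→#1 5×5=25, N5→#1 7×2=14
  routing cost 277, fixed 65 → total 342.
Compare {#1, #2, #5}: routing cost 277 + fixed 88 = 365.
Compare {#2, #4, #5}: routing cost 290 + fixed 82 = 372.
Compare {#1, #4, #5}: routing cost 272 + fixed 101 = 373.
All other subsets cost ≥ 365. Minimum total cost: 342.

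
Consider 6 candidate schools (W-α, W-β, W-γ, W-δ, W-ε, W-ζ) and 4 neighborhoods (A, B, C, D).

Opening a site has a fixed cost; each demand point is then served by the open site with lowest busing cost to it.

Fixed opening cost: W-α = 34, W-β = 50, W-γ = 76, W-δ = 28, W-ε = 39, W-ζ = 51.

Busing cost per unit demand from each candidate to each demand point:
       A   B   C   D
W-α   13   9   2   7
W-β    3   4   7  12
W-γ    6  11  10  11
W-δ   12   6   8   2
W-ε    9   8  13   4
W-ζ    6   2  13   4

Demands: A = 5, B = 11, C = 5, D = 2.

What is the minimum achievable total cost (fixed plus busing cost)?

Open {W-α, W-ζ}: assign each demand point to its cheapest open site.
  A→W-ζ 5×6=30, B→W-ζ 11×2=22, C→W-α 5×2=10, D→W-ζ 2×4=8
  busing cost 70, fixed 85 → total 155.
Compare {W-α, W-β}: busing cost 83 + fixed 84 = 167.
Compare {W-β}: busing cost 118 + fixed 50 = 168.
Compare {W-δ, W-ζ}: busing cost 96 + fixed 79 = 175.
All other subsets cost ≥ 167. Minimum total cost: 155.

155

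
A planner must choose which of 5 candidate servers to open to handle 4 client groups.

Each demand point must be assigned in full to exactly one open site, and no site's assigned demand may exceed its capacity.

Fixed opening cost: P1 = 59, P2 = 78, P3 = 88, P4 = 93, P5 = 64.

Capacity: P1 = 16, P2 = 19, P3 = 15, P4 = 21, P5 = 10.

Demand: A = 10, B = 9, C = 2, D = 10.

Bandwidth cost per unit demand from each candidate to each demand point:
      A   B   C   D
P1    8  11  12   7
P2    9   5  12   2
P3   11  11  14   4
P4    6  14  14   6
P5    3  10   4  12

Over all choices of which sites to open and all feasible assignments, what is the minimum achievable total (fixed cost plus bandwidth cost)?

Open {P1, P2}; cheapest assignment that respects the capacities:
  P1 (cap 16, load 12): A, C — cost 10×8 + 2×12 = 104
  P2 (cap 19, load 19): B, D — cost 9×5 + 10×2 = 65
  Shipping 169, fixed 137 → total 306.
  Any other capacity-feasible assignment to {P1, P2} ships for at least 169.
Compare {P1, P2, P5}: its best feasible assignment gives total 320.
Compare {P2, P4}: its best feasible assignment gives total 324.
Every other set of open sites that can feasibly serve all demand totals ≥ 320 even under its best assignment. Minimum: 306.

306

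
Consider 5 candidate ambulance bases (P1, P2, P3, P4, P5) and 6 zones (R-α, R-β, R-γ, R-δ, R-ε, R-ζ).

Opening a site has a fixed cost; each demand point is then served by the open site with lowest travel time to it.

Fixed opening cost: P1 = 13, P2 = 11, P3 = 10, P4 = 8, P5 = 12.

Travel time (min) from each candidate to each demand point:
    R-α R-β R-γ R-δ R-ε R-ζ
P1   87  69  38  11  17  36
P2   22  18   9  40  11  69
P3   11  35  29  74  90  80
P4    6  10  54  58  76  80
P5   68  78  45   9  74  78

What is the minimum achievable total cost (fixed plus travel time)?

Open {P1, P2, P4}: assign each demand point to its cheapest open site.
  R-α→P4 6, R-β→P4 10, R-γ→P2 9, R-δ→P1 11, R-ε→P2 11, R-ζ→P1 36
  travel time 83, fixed 32 → total 115.
Compare {P1, P2, P3, P4}: travel time 83 + fixed 42 = 125.
Compare {P1, P2, P4, P5}: travel time 81 + fixed 44 = 125.
Compare {P1, P2, P3}: travel time 96 + fixed 34 = 130.
All other subsets cost ≥ 125. Minimum total cost: 115.

115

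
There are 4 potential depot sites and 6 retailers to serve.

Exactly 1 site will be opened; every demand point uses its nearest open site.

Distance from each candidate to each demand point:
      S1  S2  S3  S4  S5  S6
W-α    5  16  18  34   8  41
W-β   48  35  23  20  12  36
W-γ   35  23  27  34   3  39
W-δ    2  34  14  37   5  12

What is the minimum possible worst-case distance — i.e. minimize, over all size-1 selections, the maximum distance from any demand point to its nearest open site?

Open {W-δ}.
  Farthest demand point is S4 at distance 37 (to W-δ); all others are ≤ 37.
With {W-γ} the worst case is 39.
With {W-α} the worst case is 41.
No size-1 selection achieves below 37.

37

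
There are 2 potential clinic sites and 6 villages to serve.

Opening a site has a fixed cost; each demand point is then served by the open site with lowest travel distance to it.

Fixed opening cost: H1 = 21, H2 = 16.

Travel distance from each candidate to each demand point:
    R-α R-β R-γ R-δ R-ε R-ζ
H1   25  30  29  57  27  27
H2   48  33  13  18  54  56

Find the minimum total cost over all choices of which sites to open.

Open {H1, H2}: assign each demand point to its cheapest open site.
  R-α→H1 25, R-β→H1 30, R-γ→H2 13, R-δ→H2 18, R-ε→H1 27, R-ζ→H1 27
  travel distance 140, fixed 37 → total 177.
Compare {H1}: travel distance 195 + fixed 21 = 216.
Compare {H2}: travel distance 222 + fixed 16 = 238.

177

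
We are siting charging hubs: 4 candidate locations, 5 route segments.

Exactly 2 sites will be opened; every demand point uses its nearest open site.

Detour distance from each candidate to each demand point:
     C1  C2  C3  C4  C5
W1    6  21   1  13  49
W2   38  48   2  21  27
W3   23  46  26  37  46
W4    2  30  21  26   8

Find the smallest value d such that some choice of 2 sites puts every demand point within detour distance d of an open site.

21

Open {W1, W4}.
  Farthest demand point is C2 at detour distance 21 (to W1); all others are ≤ 21.
With {W1, W2} the worst case is 27.
With {W2, W4} the worst case is 30.
No size-2 selection achieves below 21.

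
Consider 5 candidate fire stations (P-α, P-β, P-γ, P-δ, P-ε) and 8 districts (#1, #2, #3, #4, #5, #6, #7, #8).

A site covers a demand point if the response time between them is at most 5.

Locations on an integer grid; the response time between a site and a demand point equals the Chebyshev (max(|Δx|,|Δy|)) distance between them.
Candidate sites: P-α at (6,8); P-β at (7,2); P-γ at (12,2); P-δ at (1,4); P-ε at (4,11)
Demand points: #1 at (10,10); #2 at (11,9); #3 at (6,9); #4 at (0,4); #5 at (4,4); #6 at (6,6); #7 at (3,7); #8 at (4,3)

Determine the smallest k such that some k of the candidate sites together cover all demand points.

2

Coverage sets (demand points within 5 of each site):
  P-α: {#1, #2, #3, #5, #6, #7, #8}
  P-β: {#5, #6, #7, #8}
  P-γ: {}
  P-δ: {#3, #4, #5, #6, #7, #8}
  P-ε: {#3, #6, #7}
No single site covers all 8 demand points.
But {P-α, P-δ} covers everything, so the minimum is 2.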